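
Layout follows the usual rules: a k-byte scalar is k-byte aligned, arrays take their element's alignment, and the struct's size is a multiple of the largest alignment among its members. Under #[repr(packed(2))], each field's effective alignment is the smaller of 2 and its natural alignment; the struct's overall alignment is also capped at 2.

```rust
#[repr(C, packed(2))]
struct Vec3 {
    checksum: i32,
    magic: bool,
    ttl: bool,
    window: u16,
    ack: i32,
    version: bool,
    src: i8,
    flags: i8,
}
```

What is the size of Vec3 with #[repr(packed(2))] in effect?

16

checksum at 0 (size 4, align 2) → ends 4
magic at 4 (size 1, align 1) → ends 5
ttl at 5 (size 1, align 1) → ends 6
window at 6 (size 2, align 2) → ends 8
ack at 8 (size 4, align 2) → ends 12
version at 12 (size 1, align 1) → ends 13
src at 13 (size 1, align 1) → ends 14
flags at 14 (size 1, align 1) → ends 15
tail pad 1 to reach multiple of 2
total 16 bytes, alignment 2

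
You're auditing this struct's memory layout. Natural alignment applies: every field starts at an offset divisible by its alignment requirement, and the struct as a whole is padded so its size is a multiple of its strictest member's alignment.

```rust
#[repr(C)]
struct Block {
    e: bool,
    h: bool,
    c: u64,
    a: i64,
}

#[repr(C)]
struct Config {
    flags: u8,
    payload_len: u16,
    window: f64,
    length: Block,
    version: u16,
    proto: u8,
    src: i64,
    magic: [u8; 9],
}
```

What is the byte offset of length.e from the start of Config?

Block: e at 0 (size 1, align 1) → ends 1; h at 1 (size 1, align 1) → ends 2; pad 6 to align 8 for c; c at 8 (size 8, align 8) → ends 16; a at 16 (size 8, align 8) → ends 24; total 24 bytes, alignment 8
flags at 0 (size 1, align 1) → ends 1
pad 1 to align 2 for payload_len
payload_len at 2 (size 2, align 2) → ends 4
pad 4 to align 8 for window
window at 8 (size 8, align 8) → ends 16
length at 16 (size 24, align 8) → ends 40
within Block: e at 0
16 + 0 = 16

16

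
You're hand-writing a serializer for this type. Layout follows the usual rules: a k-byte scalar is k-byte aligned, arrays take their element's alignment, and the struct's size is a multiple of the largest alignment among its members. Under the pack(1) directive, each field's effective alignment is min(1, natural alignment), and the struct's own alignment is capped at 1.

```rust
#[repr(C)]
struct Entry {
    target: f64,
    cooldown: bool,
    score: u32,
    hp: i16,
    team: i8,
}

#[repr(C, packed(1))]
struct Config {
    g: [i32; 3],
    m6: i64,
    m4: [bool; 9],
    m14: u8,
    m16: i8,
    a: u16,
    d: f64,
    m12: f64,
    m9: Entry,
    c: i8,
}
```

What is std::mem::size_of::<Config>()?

Entry: @0: target [8B, align 8] → 8; @8: cooldown [1B, align 1] → 9; +3 pad (align 4); @12: score [4B, align 4] → 16; @16: hp [2B, align 2] → 18; @18: team [1B, align 1] → 19; +5 tail pad (align 8); size 24, align 8
@0: g [12B, align 1] → 12
@12: m6 [8B, align 1] → 20
@20: m4 [9B, align 1] → 29
@29: m14 [1B, align 1] → 30
@30: m16 [1B, align 1] → 31
@31: a [2B, align 1] → 33
@33: d [8B, align 1] → 41
@41: m12 [8B, align 1] → 49
@49: m9 [24B, align 1] → 73
@73: c [1B, align 1] → 74
size 74, align 1

74 bytes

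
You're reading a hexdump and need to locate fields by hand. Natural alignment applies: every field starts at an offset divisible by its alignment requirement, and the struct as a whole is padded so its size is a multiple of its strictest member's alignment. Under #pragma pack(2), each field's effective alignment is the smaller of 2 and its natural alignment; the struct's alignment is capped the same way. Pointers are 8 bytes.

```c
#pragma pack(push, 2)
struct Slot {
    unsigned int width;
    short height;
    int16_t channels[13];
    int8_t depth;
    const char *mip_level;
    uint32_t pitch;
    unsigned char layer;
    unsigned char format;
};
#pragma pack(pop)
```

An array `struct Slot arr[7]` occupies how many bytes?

@0: width [4B, align 2] → 4
@4: height [2B, align 2] → 6
@6: channels [26B, align 2] → 32
@32: depth [1B, align 1] → 33
+1 pad (align 2)
@34: mip_level [8B, align 2] → 42
@42: pitch [4B, align 2] → 46
@46: layer [1B, align 1] → 47
@47: format [1B, align 1] → 48
size 48, align 2
array of 7: 7 × 48 = 336

336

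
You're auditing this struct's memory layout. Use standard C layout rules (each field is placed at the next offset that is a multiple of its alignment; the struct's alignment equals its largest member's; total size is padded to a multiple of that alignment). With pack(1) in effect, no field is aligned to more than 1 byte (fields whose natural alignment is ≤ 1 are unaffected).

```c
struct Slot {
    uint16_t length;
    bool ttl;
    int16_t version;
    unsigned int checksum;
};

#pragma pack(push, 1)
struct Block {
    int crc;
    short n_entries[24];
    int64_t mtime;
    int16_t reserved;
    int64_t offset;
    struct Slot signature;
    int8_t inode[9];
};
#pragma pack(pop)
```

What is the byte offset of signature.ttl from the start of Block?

Slot: length at 0 (size 2, align 2) → ends 2; ttl at 2 (size 1, align 1) → ends 3; pad 1 to align 2 for version; version at 4 (size 2, align 2) → ends 6; pad 2 to align 4 for checksum; checksum at 8 (size 4, align 4) → ends 12; total 12 bytes, alignment 4
crc at 0 (size 4, align 1) → ends 4
n_entries at 4 (size 48, align 1) → ends 52
mtime at 52 (size 8, align 1) → ends 60
reserved at 60 (size 2, align 1) → ends 62
offset at 62 (size 8, align 1) → ends 70
signature at 70 (size 12, align 1) → ends 82
within Slot: ttl at 2
70 + 2 = 72

72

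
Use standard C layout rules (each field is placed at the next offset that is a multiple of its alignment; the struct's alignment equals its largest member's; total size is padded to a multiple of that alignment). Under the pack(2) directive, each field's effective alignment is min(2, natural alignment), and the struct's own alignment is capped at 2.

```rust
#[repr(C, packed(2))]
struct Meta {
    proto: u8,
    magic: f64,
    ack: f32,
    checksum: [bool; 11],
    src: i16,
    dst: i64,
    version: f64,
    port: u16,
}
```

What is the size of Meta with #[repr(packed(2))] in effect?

46

@0: proto [1B, align 1] → 1
+1 pad (align 2)
@2: magic [8B, align 2] → 10
@10: ack [4B, align 2] → 14
@14: checksum [11B, align 1] → 25
+1 pad (align 2)
@26: src [2B, align 2] → 28
@28: dst [8B, align 2] → 36
@36: version [8B, align 2] → 44
@44: port [2B, align 2] → 46
size 46, align 2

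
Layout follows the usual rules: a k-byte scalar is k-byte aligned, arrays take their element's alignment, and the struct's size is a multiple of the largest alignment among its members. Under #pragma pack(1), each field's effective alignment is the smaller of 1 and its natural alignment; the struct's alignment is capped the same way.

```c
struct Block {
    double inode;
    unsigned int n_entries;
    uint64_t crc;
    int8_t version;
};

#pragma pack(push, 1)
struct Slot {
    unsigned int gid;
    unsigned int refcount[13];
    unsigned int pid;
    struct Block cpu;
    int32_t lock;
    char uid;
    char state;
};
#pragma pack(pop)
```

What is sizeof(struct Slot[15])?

Block: inode at 0 (size 8, align 8) → ends 8; n_entries at 8 (size 4, align 4) → ends 12; pad 4 to align 8 for crc; crc at 16 (size 8, align 8) → ends 24; version at 24 (size 1, align 1) → ends 25; tail pad 7 to reach multiple of 8; total 32 bytes, alignment 8
gid at 0 (size 4, align 1) → ends 4
refcount at 4 (size 52, align 1) → ends 56
pid at 56 (size 4, align 1) → ends 60
cpu at 60 (size 32, align 1) → ends 92
lock at 92 (size 4, align 1) → ends 96
uid at 96 (size 1, align 1) → ends 97
state at 97 (size 1, align 1) → ends 98
total 98 bytes, alignment 1
array of 15: 15 × 98 = 1470

1470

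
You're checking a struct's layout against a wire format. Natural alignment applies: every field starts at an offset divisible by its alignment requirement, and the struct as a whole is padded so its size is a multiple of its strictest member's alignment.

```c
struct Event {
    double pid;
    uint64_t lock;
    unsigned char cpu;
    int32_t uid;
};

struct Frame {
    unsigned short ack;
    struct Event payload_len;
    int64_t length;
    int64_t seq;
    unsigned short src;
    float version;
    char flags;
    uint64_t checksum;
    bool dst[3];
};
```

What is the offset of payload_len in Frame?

8

Event: 0..8  pid  (8B, 8-aligned); 8..16  lock  (8B, 8-aligned); 16..17  cpu  (1B, 1-aligned); 17..20  -- padding (3B); 20..24  uid  (4B, 4-aligned); sizeof = 24, alignof = 8
0..2  ack  (2B, 2-aligned)
2..8  -- padding (6B)
8..32  payload_len  (24B, 8-aligned)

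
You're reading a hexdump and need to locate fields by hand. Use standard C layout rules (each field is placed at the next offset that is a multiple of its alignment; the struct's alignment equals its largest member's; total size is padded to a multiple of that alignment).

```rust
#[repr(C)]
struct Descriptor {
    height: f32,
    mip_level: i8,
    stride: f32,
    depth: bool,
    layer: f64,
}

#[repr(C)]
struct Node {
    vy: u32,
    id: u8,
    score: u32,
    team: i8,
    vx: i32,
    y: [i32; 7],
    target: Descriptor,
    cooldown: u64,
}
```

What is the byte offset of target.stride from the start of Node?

Descriptor: height at 0 (size 4, align 4) → ends 4; mip_level at 4 (size 1, align 1) → ends 5; pad 3 to align 4 for stride; stride at 8 (size 4, align 4) → ends 12; depth at 12 (size 1, align 1) → ends 13; pad 3 to align 8 for layer; layer at 16 (size 8, align 8) → ends 24; total 24 bytes, alignment 8
vy at 0 (size 4, align 4) → ends 4
id at 4 (size 1, align 1) → ends 5
pad 3 to align 4 for score
score at 8 (size 4, align 4) → ends 12
team at 12 (size 1, align 1) → ends 13
pad 3 to align 4 for vx
vx at 16 (size 4, align 4) → ends 20
y at 20 (size 28, align 4) → ends 48
target at 48 (size 24, align 8) → ends 72
within Descriptor: stride at 8
48 + 8 = 56

56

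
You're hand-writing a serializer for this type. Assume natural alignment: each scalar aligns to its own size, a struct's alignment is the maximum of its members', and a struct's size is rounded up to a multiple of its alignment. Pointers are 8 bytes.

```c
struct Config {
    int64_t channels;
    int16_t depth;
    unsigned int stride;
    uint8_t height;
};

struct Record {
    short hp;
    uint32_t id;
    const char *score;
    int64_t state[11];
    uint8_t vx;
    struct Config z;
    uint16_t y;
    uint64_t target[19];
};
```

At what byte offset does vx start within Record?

104

Config: @0: channels [8B, align 8] → 8; @8: depth [2B, align 2] → 10; +2 pad (align 4); @12: stride [4B, align 4] → 16; @16: height [1B, align 1] → 17; +7 tail pad (align 8); size 24, align 8
@0: hp [2B, align 2] → 2
+2 pad (align 4)
@4: id [4B, align 4] → 8
@8: score [8B, align 8] → 16
@16: state [88B, align 8] → 104
@104: vx [1B, align 1] → 105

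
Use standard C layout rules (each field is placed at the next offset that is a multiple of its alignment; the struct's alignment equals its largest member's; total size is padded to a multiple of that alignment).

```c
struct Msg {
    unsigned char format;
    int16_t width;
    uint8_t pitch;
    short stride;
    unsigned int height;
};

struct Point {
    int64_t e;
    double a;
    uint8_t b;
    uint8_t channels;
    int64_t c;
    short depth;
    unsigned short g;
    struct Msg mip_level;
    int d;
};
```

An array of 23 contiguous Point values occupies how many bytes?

1288

Msg: @0: format [1B, align 1] → 1; +1 pad (align 2); @2: width [2B, align 2] → 4; @4: pitch [1B, align 1] → 5; +1 pad (align 2); @6: stride [2B, align 2] → 8; @8: height [4B, align 4] → 12; size 12, align 4
@0: e [8B, align 8] → 8
@8: a [8B, align 8] → 16
@16: b [1B, align 1] → 17
@17: channels [1B, align 1] → 18
+6 pad (align 8)
@24: c [8B, align 8] → 32
@32: depth [2B, align 2] → 34
@34: g [2B, align 2] → 36
@36: mip_level [12B, align 4] → 48
@48: d [4B, align 4] → 52
+4 tail pad (align 8)
size 56, align 8
array of 23: 23 × 56 = 1288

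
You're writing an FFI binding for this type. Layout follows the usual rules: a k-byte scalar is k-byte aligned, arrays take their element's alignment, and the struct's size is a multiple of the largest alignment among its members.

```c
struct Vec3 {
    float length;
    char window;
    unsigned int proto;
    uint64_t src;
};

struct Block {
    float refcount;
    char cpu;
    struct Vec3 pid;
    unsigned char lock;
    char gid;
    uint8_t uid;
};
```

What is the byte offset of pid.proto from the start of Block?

Vec3: length at 0 (size 4, align 4) → ends 4; window at 4 (size 1, align 1) → ends 5; pad 3 to align 4 for proto; proto at 8 (size 4, align 4) → ends 12; pad 4 to align 8 for src; src at 16 (size 8, align 8) → ends 24; total 24 bytes, alignment 8
refcount at 0 (size 4, align 4) → ends 4
cpu at 4 (size 1, align 1) → ends 5
pad 3 to align 8 for pid
pid at 8 (size 24, align 8) → ends 32
within Vec3: proto at 8
8 + 8 = 16

16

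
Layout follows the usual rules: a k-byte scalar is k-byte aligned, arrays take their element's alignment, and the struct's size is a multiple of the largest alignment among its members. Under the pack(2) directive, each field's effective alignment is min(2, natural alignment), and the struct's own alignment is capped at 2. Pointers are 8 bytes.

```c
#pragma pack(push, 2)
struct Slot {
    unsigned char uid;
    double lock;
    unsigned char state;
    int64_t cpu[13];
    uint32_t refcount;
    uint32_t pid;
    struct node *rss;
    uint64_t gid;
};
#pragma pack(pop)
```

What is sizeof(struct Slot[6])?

840

uid at 0 (size 1, align 1) → ends 1
pad 1 to align 2 for lock
lock at 2 (size 8, align 2) → ends 10
state at 10 (size 1, align 1) → ends 11
pad 1 to align 2 for cpu
cpu at 12 (size 104, align 2) → ends 116
refcount at 116 (size 4, align 2) → ends 120
pid at 120 (size 4, align 2) → ends 124
rss at 124 (size 8, align 2) → ends 132
gid at 132 (size 8, align 2) → ends 140
total 140 bytes, alignment 2
array of 6: 6 × 140 = 840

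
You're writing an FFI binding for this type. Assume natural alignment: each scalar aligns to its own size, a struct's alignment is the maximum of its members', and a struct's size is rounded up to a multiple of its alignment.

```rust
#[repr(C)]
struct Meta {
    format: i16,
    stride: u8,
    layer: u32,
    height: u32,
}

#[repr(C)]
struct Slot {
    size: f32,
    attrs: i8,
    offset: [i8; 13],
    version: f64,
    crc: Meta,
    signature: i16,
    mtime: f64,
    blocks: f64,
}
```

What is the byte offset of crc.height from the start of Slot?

40

Meta: format at 0 (size 2, align 2) → ends 2; stride at 2 (size 1, align 1) → ends 3; pad 1 to align 4 for layer; layer at 4 (size 4, align 4) → ends 8; height at 8 (size 4, align 4) → ends 12; total 12 bytes, alignment 4
size at 0 (size 4, align 4) → ends 4
attrs at 4 (size 1, align 1) → ends 5
offset at 5 (size 13, align 1) → ends 18
pad 6 to align 8 for version
version at 24 (size 8, align 8) → ends 32
crc at 32 (size 12, align 4) → ends 44
within Meta: height at 8
32 + 8 = 40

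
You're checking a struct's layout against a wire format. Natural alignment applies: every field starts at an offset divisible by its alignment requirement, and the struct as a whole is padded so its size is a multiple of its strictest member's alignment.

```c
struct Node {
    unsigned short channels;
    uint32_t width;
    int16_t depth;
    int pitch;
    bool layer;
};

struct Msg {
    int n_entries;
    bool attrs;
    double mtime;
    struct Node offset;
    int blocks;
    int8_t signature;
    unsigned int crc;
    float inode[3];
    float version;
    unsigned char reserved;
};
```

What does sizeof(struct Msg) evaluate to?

Node: @0: channels [2B, align 2] → 2; +2 pad (align 4); @4: width [4B, align 4] → 8; @8: depth [2B, align 2] → 10; +2 pad (align 4); @12: pitch [4B, align 4] → 16; @16: layer [1B, align 1] → 17; +3 tail pad (align 4); size 20, align 4
@0: n_entries [4B, align 4] → 4
@4: attrs [1B, align 1] → 5
+3 pad (align 8)
@8: mtime [8B, align 8] → 16
@16: offset [20B, align 4] → 36
@36: blocks [4B, align 4] → 40
@40: signature [1B, align 1] → 41
+3 pad (align 4)
@44: crc [4B, align 4] → 48
@48: inode [12B, align 4] → 60
@60: version [4B, align 4] → 64
@64: reserved [1B, align 1] → 65
+7 tail pad (align 8)
size 72, align 8

72 bytes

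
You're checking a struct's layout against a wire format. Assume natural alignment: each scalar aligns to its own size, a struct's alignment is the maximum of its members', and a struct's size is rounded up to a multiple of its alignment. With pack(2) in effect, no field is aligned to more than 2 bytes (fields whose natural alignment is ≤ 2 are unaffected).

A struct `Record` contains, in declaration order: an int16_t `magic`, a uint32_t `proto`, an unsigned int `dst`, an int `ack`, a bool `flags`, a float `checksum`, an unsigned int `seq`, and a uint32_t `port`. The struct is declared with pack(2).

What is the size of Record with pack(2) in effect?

28

magic at 0 (size 2, align 2) → ends 2
proto at 2 (size 4, align 2) → ends 6
dst at 6 (size 4, align 2) → ends 10
ack at 10 (size 4, align 2) → ends 14
flags at 14 (size 1, align 1) → ends 15
pad 1 to align 2 for checksum
checksum at 16 (size 4, align 2) → ends 20
seq at 20 (size 4, align 2) → ends 24
port at 24 (size 4, align 2) → ends 28
total 28 bytes, alignment 2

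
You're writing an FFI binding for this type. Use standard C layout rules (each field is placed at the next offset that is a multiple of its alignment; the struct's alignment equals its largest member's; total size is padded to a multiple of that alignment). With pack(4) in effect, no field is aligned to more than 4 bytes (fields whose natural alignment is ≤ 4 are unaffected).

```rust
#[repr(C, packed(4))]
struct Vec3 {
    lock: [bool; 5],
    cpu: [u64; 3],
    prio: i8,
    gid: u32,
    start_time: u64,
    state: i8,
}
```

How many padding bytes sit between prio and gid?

3

@0: lock [5B, align 1] → 5
+3 pad (align 4)
@8: cpu [24B, align 4] → 32
@32: prio [1B, align 1] → 33
+3 pad (align 4)
@36: gid [4B, align 4] → 40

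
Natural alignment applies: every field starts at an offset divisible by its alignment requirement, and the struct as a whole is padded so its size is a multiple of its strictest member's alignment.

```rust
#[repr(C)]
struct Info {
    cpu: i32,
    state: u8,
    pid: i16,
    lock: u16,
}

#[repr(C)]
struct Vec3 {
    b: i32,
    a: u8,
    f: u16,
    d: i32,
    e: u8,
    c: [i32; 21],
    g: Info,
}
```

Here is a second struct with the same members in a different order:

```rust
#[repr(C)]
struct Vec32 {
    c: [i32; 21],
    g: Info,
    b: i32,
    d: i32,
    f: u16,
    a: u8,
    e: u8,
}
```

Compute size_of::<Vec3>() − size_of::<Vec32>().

Info: 0..4  cpu  (4B, 4-aligned); 4..5  state  (1B, 1-aligned); 5..6  -- padding (1B); 6..8  pid  (2B, 2-aligned); 8..10  lock  (2B, 2-aligned); 10..12  -- tail padding (2B); sizeof = 12, alignof = 4
0..4  b  (4B, 4-aligned)
4..5  a  (1B, 1-aligned)
5..6  -- padding (1B)
6..8  f  (2B, 2-aligned)
8..12  d  (4B, 4-aligned)
12..13  e  (1B, 1-aligned)
13..16  -- padding (3B)
16..100  c  (84B, 4-aligned)
100..112  g  (12B, 4-aligned)
sizeof = 112, alignof = 4
— Vec32 —
0..84  c  (84B, 4-aligned)
84..96  g  (12B, 4-aligned)
96..100  b  (4B, 4-aligned)
100..104  d  (4B, 4-aligned)
104..106  f  (2B, 2-aligned)
106..107  a  (1B, 1-aligned)
107..108  e  (1B, 1-aligned)
sizeof = 108, alignof = 4
112 − 108 = 4

4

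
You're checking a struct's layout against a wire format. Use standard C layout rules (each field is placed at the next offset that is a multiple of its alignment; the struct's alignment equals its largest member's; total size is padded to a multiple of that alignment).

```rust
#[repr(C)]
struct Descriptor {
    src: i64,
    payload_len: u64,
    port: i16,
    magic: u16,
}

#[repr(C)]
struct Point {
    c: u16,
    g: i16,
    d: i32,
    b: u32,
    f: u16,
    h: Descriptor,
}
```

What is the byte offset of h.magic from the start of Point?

34

Descriptor: @0: src [8B, align 8] → 8; @8: payload_len [8B, align 8] → 16; @16: port [2B, align 2] → 18; @18: magic [2B, align 2] → 20; +4 tail pad (align 8); size 24, align 8
@0: c [2B, align 2] → 2
@2: g [2B, align 2] → 4
@4: d [4B, align 4] → 8
@8: b [4B, align 4] → 12
@12: f [2B, align 2] → 14
+2 pad (align 8)
@16: h [24B, align 8] → 40
within Descriptor: magic at 18
16 + 18 = 34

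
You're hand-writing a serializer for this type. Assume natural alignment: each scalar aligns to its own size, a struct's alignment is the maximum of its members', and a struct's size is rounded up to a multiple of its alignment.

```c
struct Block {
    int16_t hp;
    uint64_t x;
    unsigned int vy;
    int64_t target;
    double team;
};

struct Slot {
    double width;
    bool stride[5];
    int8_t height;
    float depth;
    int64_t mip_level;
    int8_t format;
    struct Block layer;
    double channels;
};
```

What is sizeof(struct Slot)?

Block: @0: hp [2B, align 2] → 2; +6 pad (align 8); @8: x [8B, align 8] → 16; @16: vy [4B, align 4] → 20; +4 pad (align 8); @24: target [8B, align 8] → 32; @32: team [8B, align 8] → 40; size 40, align 8
@0: width [8B, align 8] → 8
@8: stride [5B, align 1] → 13
@13: height [1B, align 1] → 14
+2 pad (align 4)
@16: depth [4B, align 4] → 20
+4 pad (align 8)
@24: mip_level [8B, align 8] → 32
@32: format [1B, align 1] → 33
+7 pad (align 8)
@40: layer [40B, align 8] → 80
@80: channels [8B, align 8] → 88
size 88, align 8

88 bytes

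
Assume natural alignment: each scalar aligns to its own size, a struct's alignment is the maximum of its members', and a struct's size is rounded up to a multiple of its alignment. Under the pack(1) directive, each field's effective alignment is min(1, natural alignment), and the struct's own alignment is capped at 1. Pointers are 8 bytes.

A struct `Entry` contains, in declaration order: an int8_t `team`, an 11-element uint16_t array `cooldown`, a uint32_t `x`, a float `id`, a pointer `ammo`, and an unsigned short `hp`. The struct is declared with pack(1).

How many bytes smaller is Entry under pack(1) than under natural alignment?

natural layout:
  team at 0 (size 1, align 1) → ends 1
  pad 1 to align 2 for cooldown
  cooldown at 2 (size 22, align 2) → ends 24
  x at 24 (size 4, align 4) → ends 28
  id at 28 (size 4, align 4) → ends 32
  ammo at 32 (size 8, align 8) → ends 40
  hp at 40 (size 2, align 2) → ends 42
  tail pad 6 to reach multiple of 8
  total 48 bytes, alignment 8
packed(1) layout:
  team at 0 (size 1, align 1) → ends 1
  cooldown at 1 (size 22, align 1) → ends 23
  x at 23 (size 4, align 1) → ends 27
  id at 27 (size 4, align 1) → ends 31
  ammo at 31 (size 8, align 1) → ends 39
  hp at 39 (size 2, align 1) → ends 41
  total 41 bytes, alignment 1
48 − 41 = 7

7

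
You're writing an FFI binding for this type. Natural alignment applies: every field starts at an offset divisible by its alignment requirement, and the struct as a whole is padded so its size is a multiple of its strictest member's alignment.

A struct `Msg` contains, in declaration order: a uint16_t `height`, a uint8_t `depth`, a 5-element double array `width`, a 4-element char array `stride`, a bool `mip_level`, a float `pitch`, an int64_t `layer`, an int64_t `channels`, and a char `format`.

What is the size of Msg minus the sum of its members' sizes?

0..2  height  (2B, 2-aligned)
2..3  depth  (1B, 1-aligned)
3..8  -- padding (5B)
8..48  width  (40B, 8-aligned)
48..52  stride  (4B, 1-aligned)
52..53  mip_level  (1B, 1-aligned)
53..56  -- padding (3B)
56..60  pitch  (4B, 4-aligned)
60..64  -- padding (4B)
64..72  layer  (8B, 8-aligned)
72..80  channels  (8B, 8-aligned)
80..81  format  (1B, 1-aligned)
81..88  -- tail padding (7B)
sizeof = 88, alignof = 8
data bytes 69, size 88 → padding 19

19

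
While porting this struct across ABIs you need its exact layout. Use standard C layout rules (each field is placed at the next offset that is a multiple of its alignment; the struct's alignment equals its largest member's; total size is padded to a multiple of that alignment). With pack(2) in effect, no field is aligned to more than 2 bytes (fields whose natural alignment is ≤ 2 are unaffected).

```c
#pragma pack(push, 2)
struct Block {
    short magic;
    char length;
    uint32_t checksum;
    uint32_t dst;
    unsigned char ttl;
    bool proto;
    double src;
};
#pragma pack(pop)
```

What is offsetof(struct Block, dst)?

0..2  magic  (2B, 2-aligned)
2..3  length  (1B, 1-aligned)
3..4  -- padding (1B)
4..8  checksum  (4B, 2-aligned)
8..12  dst  (4B, 2-aligned)

8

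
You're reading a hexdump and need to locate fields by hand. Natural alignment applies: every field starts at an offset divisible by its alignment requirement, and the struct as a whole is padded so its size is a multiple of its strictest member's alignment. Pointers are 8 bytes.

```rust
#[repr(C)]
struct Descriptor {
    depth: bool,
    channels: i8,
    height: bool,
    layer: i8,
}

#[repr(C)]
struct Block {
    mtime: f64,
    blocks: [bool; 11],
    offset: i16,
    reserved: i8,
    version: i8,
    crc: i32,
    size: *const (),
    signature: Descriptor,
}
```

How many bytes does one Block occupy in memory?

48 bytes

Descriptor: depth at 0 (size 1, align 1) → ends 1; channels at 1 (size 1, align 1) → ends 2; height at 2 (size 1, align 1) → ends 3; layer at 3 (size 1, align 1) → ends 4; total 4 bytes, alignment 1
mtime at 0 (size 8, align 8) → ends 8
blocks at 8 (size 11, align 1) → ends 19
pad 1 to align 2 for offset
offset at 20 (size 2, align 2) → ends 22
reserved at 22 (size 1, align 1) → ends 23
version at 23 (size 1, align 1) → ends 24
crc at 24 (size 4, align 4) → ends 28
pad 4 to align 8 for size
size at 32 (size 8, align 8) → ends 40
signature at 40 (size 4, align 1) → ends 44
tail pad 4 to reach multiple of 8
total 48 bytes, alignment 8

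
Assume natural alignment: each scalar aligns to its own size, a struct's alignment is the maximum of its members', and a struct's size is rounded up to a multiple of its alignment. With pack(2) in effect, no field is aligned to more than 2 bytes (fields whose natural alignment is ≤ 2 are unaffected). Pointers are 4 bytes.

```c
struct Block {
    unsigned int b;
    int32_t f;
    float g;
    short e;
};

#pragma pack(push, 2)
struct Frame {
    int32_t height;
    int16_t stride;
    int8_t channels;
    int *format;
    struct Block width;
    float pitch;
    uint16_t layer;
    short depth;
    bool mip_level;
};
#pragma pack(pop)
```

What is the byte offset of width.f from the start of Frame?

16

Block: @0: b [4B, align 4] → 4; @4: f [4B, align 4] → 8; @8: g [4B, align 4] → 12; @12: e [2B, align 2] → 14; +2 tail pad (align 4); size 16, align 4
@0: height [4B, align 2] → 4
@4: stride [2B, align 2] → 6
@6: channels [1B, align 1] → 7
+1 pad (align 2)
@8: format [4B, align 2] → 12
@12: width [16B, align 2] → 28
within Block: f at 4
12 + 4 = 16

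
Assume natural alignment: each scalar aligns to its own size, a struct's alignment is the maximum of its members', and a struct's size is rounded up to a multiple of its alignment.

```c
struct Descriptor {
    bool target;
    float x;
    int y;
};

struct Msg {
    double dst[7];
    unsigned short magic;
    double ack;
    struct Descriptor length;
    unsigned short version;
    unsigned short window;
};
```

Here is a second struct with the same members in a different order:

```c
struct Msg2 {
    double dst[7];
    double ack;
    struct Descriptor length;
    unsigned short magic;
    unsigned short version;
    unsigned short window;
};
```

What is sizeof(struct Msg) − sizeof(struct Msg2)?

0

Descriptor: 0..1  target  (1B, 1-aligned); 1..4  -- padding (3B); 4..8  x  (4B, 4-aligned); 8..12  y  (4B, 4-aligned); sizeof = 12, alignof = 4
0..56  dst  (56B, 8-aligned)
56..58  magic  (2B, 2-aligned)
58..64  -- padding (6B)
64..72  ack  (8B, 8-aligned)
72..84  length  (12B, 4-aligned)
84..86  version  (2B, 2-aligned)
86..88  window  (2B, 2-aligned)
sizeof = 88, alignof = 8
— Msg2 —
0..56  dst  (56B, 8-aligned)
56..64  ack  (8B, 8-aligned)
64..76  length  (12B, 4-aligned)
76..78  magic  (2B, 2-aligned)
78..80  version  (2B, 2-aligned)
80..82  window  (2B, 2-aligned)
82..88  -- tail padding (6B)
sizeof = 88, alignof = 8
88 − 88 = 0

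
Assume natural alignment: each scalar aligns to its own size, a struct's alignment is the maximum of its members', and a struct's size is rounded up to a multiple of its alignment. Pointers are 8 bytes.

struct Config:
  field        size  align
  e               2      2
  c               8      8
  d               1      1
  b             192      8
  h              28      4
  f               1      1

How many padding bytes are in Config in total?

16

@0: e [2B, align 2] → 2
+6 pad (align 8)
@8: c [8B, align 8] → 16
@16: d [1B, align 1] → 17
+7 pad (align 8)
@24: b [192B, align 8] → 216
@216: h [28B, align 4] → 244
@244: f [1B, align 1] → 245
+3 tail pad (align 8)
size 248, align 8
data bytes 232, size 248 → padding 16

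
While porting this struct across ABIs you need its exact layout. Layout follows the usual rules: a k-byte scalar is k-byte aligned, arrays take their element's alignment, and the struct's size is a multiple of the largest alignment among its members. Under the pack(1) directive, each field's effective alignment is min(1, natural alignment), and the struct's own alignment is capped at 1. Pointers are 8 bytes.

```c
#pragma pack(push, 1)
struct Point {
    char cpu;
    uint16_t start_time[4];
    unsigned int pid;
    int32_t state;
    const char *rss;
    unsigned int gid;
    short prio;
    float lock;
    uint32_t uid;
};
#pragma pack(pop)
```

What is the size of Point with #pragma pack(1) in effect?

39

cpu at 0 (size 1, align 1) → ends 1
start_time at 1 (size 8, align 1) → ends 9
pid at 9 (size 4, align 1) → ends 13
state at 13 (size 4, align 1) → ends 17
rss at 17 (size 8, align 1) → ends 25
gid at 25 (size 4, align 1) → ends 29
prio at 29 (size 2, align 1) → ends 31
lock at 31 (size 4, align 1) → ends 35
uid at 35 (size 4, align 1) → ends 39
total 39 bytes, alignment 1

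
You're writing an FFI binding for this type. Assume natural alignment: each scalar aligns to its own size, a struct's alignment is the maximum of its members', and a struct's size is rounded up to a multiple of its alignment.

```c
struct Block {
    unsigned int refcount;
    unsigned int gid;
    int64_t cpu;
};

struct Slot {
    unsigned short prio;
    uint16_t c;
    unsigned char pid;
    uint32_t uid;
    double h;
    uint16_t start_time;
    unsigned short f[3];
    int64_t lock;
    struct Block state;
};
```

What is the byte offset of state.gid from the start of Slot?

44

Block: @0: refcount [4B, align 4] → 4; @4: gid [4B, align 4] → 8; @8: cpu [8B, align 8] → 16; size 16, align 8
@0: prio [2B, align 2] → 2
@2: c [2B, align 2] → 4
@4: pid [1B, align 1] → 5
+3 pad (align 4)
@8: uid [4B, align 4] → 12
+4 pad (align 8)
@16: h [8B, align 8] → 24
@24: start_time [2B, align 2] → 26
@26: f [6B, align 2] → 32
@32: lock [8B, align 8] → 40
@40: state [16B, align 8] → 56
within Block: gid at 4
40 + 4 = 44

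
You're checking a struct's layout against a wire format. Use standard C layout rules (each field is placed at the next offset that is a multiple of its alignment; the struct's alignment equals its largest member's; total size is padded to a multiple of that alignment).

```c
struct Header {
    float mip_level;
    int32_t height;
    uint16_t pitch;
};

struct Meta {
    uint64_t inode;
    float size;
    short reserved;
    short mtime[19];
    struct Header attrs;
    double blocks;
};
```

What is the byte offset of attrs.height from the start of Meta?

56

Header: @0: mip_level [4B, align 4] → 4; @4: height [4B, align 4] → 8; @8: pitch [2B, align 2] → 10; +2 tail pad (align 4); size 12, align 4
@0: inode [8B, align 8] → 8
@8: size [4B, align 4] → 12
@12: reserved [2B, align 2] → 14
@14: mtime [38B, align 2] → 52
@52: attrs [12B, align 4] → 64
within Header: height at 4
52 + 4 = 56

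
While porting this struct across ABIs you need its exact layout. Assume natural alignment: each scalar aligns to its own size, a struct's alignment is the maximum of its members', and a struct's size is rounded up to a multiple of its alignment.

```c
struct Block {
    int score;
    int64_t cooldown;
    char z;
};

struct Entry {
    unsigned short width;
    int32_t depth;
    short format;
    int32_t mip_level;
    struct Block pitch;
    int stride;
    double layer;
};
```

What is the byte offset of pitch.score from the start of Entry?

16

Block: score at 0 (size 4, align 4) → ends 4; pad 4 to align 8 for cooldown; cooldown at 8 (size 8, align 8) → ends 16; z at 16 (size 1, align 1) → ends 17; tail pad 7 to reach multiple of 8; total 24 bytes, alignment 8
width at 0 (size 2, align 2) → ends 2
pad 2 to align 4 for depth
depth at 4 (size 4, align 4) → ends 8
format at 8 (size 2, align 2) → ends 10
pad 2 to align 4 for mip_level
mip_level at 12 (size 4, align 4) → ends 16
pitch at 16 (size 24, align 8) → ends 40
within Block: score at 0
16 + 0 = 16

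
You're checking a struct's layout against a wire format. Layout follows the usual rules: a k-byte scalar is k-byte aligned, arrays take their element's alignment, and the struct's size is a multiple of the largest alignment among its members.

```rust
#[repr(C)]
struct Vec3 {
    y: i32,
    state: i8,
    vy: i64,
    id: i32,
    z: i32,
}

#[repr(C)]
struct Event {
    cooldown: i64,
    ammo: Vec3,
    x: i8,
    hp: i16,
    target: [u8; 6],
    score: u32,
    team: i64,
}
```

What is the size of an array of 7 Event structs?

Vec3: y at 0 (size 4, align 4) → ends 4; state at 4 (size 1, align 1) → ends 5; pad 3 to align 8 for vy; vy at 8 (size 8, align 8) → ends 16; id at 16 (size 4, align 4) → ends 20; z at 20 (size 4, align 4) → ends 24; total 24 bytes, alignment 8
cooldown at 0 (size 8, align 8) → ends 8
ammo at 8 (size 24, align 8) → ends 32
x at 32 (size 1, align 1) → ends 33
pad 1 to align 2 for hp
hp at 34 (size 2, align 2) → ends 36
target at 36 (size 6, align 1) → ends 42
pad 2 to align 4 for score
score at 44 (size 4, align 4) → ends 48
team at 48 (size 8, align 8) → ends 56
total 56 bytes, alignment 8
array of 7: 7 × 56 = 392

392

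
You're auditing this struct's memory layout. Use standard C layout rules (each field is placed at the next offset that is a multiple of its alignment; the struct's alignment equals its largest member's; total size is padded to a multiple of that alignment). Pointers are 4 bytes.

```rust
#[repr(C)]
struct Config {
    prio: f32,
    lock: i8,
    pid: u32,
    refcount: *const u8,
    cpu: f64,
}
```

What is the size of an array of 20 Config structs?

@0: prio [4B, align 4] → 4
@4: lock [1B, align 1] → 5
+3 pad (align 4)
@8: pid [4B, align 4] → 12
@12: refcount [4B, align 4] → 16
@16: cpu [8B, align 8] → 24
size 24, align 8
array of 20: 20 × 24 = 480

480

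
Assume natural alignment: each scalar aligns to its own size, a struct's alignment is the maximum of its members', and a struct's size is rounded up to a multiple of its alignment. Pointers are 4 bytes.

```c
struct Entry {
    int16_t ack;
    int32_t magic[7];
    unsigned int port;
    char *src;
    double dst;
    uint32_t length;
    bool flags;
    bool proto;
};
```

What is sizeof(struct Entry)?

56 bytes

ack at 0 (size 2, align 2) → ends 2
pad 2 to align 4 for magic
magic at 4 (size 28, align 4) → ends 32
port at 32 (size 4, align 4) → ends 36
src at 36 (size 4, align 4) → ends 40
dst at 40 (size 8, align 8) → ends 48
length at 48 (size 4, align 4) → ends 52
flags at 52 (size 1, align 1) → ends 53
proto at 53 (size 1, align 1) → ends 54
tail pad 2 to reach multiple of 8
total 56 bytes, alignment 8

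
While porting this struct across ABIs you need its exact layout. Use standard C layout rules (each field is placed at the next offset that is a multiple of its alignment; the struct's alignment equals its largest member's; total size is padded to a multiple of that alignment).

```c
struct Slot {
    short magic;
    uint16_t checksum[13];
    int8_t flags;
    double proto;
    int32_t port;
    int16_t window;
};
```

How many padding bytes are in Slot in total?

5

@0: magic [2B, align 2] → 2
@2: checksum [26B, align 2] → 28
@28: flags [1B, align 1] → 29
+3 pad (align 8)
@32: proto [8B, align 8] → 40
@40: port [4B, align 4] → 44
@44: window [2B, align 2] → 46
+2 tail pad (align 8)
size 48, align 8
data bytes 43, size 48 → padding 5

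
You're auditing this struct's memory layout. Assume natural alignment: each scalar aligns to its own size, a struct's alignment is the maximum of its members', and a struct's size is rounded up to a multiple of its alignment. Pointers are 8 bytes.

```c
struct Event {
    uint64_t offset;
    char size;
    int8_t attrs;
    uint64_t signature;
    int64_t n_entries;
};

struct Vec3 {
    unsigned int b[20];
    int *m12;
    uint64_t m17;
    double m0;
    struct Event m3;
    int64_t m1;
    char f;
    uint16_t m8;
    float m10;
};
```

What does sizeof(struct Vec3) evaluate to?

152 bytes

Event: @0: offset [8B, align 8] → 8; @8: size [1B, align 1] → 9; @9: attrs [1B, align 1] → 10; +6 pad (align 8); @16: signature [8B, align 8] → 24; @24: n_entries [8B, align 8] → 32; size 32, align 8
@0: b [80B, align 4] → 80
@80: m12 [8B, align 8] → 88
@88: m17 [8B, align 8] → 96
@96: m0 [8B, align 8] → 104
@104: m3 [32B, align 8] → 136
@136: m1 [8B, align 8] → 144
@144: f [1B, align 1] → 145
+1 pad (align 2)
@146: m8 [2B, align 2] → 148
@148: m10 [4B, align 4] → 152
size 152, align 8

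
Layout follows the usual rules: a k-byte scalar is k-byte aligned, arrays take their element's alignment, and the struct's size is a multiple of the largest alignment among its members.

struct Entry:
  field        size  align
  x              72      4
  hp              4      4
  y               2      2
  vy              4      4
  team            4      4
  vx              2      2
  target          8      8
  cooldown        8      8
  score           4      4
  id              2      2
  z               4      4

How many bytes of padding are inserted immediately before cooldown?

0..72  x  (72B, 4-aligned)
72..76  hp  (4B, 4-aligned)
76..78  y  (2B, 2-aligned)
78..80  -- padding (2B)
80..84  vy  (4B, 4-aligned)
84..88  team  (4B, 4-aligned)
88..90  vx  (2B, 2-aligned)
90..96  -- padding (6B)
96..104  target  (8B, 8-aligned)
104..112  cooldown  (8B, 8-aligned)

0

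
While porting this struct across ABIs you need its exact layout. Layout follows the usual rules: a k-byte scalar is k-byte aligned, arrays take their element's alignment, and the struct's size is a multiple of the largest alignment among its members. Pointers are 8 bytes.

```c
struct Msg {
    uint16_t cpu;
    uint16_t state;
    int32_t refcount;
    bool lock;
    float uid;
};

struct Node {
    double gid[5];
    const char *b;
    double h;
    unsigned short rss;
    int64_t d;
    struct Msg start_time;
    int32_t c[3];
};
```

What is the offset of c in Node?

88

Msg: @0: cpu [2B, align 2] → 2; @2: state [2B, align 2] → 4; @4: refcount [4B, align 4] → 8; @8: lock [1B, align 1] → 9; +3 pad (align 4); @12: uid [4B, align 4] → 16; size 16, align 4
@0: gid [40B, align 8] → 40
@40: b [8B, align 8] → 48
@48: h [8B, align 8] → 56
@56: rss [2B, align 2] → 58
+6 pad (align 8)
@64: d [8B, align 8] → 72
@72: start_time [16B, align 4] → 88
@88: c [12B, align 4] → 100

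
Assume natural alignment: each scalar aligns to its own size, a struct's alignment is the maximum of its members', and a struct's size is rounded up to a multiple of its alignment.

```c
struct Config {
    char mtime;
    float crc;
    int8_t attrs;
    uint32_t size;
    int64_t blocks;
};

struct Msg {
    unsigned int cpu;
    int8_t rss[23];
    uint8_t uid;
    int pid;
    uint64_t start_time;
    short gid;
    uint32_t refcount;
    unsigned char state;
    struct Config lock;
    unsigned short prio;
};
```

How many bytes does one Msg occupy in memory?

88

Config: 0..1  mtime  (1B, 1-aligned); 1..4  -- padding (3B); 4..8  crc  (4B, 4-aligned); 8..9  attrs  (1B, 1-aligned); 9..12  -- padding (3B); 12..16  size  (4B, 4-aligned); 16..24  blocks  (8B, 8-aligned); sizeof = 24, alignof = 8
0..4  cpu  (4B, 4-aligned)
4..27  rss  (23B, 1-aligned)
27..28  uid  (1B, 1-aligned)
28..32  pid  (4B, 4-aligned)
32..40  start_time  (8B, 8-aligned)
40..42  gid  (2B, 2-aligned)
42..44  -- padding (2B)
44..48  refcount  (4B, 4-aligned)
48..49  state  (1B, 1-aligned)
49..56  -- padding (7B)
56..80  lock  (24B, 8-aligned)
80..82  prio  (2B, 2-aligned)
82..88  -- tail padding (6B)
sizeof = 88, alignof = 8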